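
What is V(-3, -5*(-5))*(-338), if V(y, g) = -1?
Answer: 338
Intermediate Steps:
V(-3, -5*(-5))*(-338) = -1*(-338) = 338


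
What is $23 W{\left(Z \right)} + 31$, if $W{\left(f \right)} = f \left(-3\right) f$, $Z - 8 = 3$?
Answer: $-8318$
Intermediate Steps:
$Z = 11$ ($Z = 8 + 3 = 11$)
$W{\left(f \right)} = - 3 f^{2}$ ($W{\left(f \right)} = - 3 f f = - 3 f^{2}$)
$23 W{\left(Z \right)} + 31 = 23 \left(- 3 \cdot 11^{2}\right) + 31 = 23 \left(\left(-3\right) 121\right) + 31 = 23 \left(-363\right) + 31 = -8349 + 31 = -8318$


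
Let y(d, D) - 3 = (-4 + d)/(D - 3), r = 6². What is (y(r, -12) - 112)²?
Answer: 2778889/225 ≈ 12351.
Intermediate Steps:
r = 36
y(d, D) = 3 + (-4 + d)/(-3 + D) (y(d, D) = 3 + (-4 + d)/(D - 3) = 3 + (-4 + d)/(-3 + D))
(y(r, -12) - 112)² = ((-13 + 36 + 3*(-12))/(-3 - 12) - 112)² = ((-13 + 36 - 36)/(-15) - 112)² = (-1/15*(-13) - 112)² = (13/15 - 112)² = (-1667/15)² = 2778889/225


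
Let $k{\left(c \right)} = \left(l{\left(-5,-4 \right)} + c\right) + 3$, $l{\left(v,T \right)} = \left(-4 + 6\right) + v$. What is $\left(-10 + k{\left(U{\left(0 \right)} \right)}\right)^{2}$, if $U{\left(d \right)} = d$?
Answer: $100$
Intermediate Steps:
$l{\left(v,T \right)} = 2 + v$
$k{\left(c \right)} = c$ ($k{\left(c \right)} = \left(\left(2 - 5\right) + c\right) + 3 = \left(-3 + c\right) + 3 = c$)
$\left(-10 + k{\left(U{\left(0 \right)} \right)}\right)^{2} = \left(-10 + 0\right)^{2} = \left(-10\right)^{2} = 100$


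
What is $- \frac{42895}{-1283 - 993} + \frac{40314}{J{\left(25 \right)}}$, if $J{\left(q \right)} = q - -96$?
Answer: $\frac{96944959}{275396} \approx 352.02$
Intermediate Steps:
$J{\left(q \right)} = 96 + q$ ($J{\left(q \right)} = q + 96 = 96 + q$)
$- \frac{42895}{-1283 - 993} + \frac{40314}{J{\left(25 \right)}} = - \frac{42895}{-1283 - 993} + \frac{40314}{96 + 25} = - \frac{42895}{-2276} + \frac{40314}{121} = \left(-42895\right) \left(- \frac{1}{2276}\right) + 40314 \cdot \frac{1}{121} = \frac{42895}{2276} + \frac{40314}{121} = \frac{96944959}{275396}$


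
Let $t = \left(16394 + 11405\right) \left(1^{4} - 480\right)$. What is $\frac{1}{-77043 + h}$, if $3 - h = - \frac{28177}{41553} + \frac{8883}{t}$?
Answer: $- \frac{29121481827}{2243499193310716} \approx -1.298 \cdot 10^{-5}$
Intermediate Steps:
$t = -13315721$ ($t = 27799 \left(1 - 480\right) = 27799 \left(-479\right) = -13315721$)
$h = \frac{107131086845}{29121481827}$ ($h = 3 - \left(- \frac{28177}{41553} + \frac{8883}{-13315721}\right) = 3 - \left(\left(-28177\right) \frac{1}{41553} + 8883 \left(- \frac{1}{13315721}\right)\right) = 3 - \left(- \frac{1483}{2187} - \frac{8883}{13315721}\right) = 3 - - \frac{19766641364}{29121481827} = 3 + \frac{19766641364}{29121481827} = \frac{107131086845}{29121481827} \approx 3.6788$)
$\frac{1}{-77043 + h} = \frac{1}{-77043 + \frac{107131086845}{29121481827}} = \frac{1}{- \frac{2243499193310716}{29121481827}} = - \frac{29121481827}{2243499193310716}$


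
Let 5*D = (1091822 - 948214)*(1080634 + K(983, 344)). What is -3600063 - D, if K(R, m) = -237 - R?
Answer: -155030486027/5 ≈ -3.1006e+10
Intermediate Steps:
D = 155012485712/5 (D = ((1091822 - 948214)*(1080634 + (-237 - 1*983)))/5 = (143608*(1080634 + (-237 - 983)))/5 = (143608*(1080634 - 1220))/5 = (143608*1079414)/5 = (⅕)*155012485712 = 155012485712/5 ≈ 3.1002e+10)
-3600063 - D = -3600063 - 1*155012485712/5 = -3600063 - 155012485712/5 = -155030486027/5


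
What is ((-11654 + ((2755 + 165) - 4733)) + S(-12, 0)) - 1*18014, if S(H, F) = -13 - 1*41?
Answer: -31535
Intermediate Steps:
S(H, F) = -54 (S(H, F) = -13 - 41 = -54)
((-11654 + ((2755 + 165) - 4733)) + S(-12, 0)) - 1*18014 = ((-11654 + ((2755 + 165) - 4733)) - 54) - 1*18014 = ((-11654 + (2920 - 4733)) - 54) - 18014 = ((-11654 - 1813) - 54) - 18014 = (-13467 - 54) - 18014 = -13521 - 18014 = -31535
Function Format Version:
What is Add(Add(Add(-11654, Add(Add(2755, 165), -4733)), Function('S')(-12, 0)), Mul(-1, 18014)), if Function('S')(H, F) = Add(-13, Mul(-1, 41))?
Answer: -31535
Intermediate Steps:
Function('S')(H, F) = -54 (Function('S')(H, F) = Add(-13, -41) = -54)
Add(Add(Add(-11654, Add(Add(2755, 165), -4733)), Function('S')(-12, 0)), Mul(-1, 18014)) = Add(Add(Add(-11654, Add(Add(2755, 165), -4733)), -54), Mul(-1, 18014)) = Add(Add(Add(-11654, Add(2920, -4733)), -54), -18014) = Add(Add(Add(-11654, -1813), -54), -18014) = Add(Add(-13467, -54), -18014) = Add(-13521, -18014) = -31535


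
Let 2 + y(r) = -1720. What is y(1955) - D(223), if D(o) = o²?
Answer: -51451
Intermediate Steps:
y(r) = -1722 (y(r) = -2 - 1720 = -1722)
y(1955) - D(223) = -1722 - 1*223² = -1722 - 1*49729 = -1722 - 49729 = -51451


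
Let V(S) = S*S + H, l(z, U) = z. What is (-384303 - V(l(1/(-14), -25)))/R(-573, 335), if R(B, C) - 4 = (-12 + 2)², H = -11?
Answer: -5793941/1568 ≈ -3695.1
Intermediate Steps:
R(B, C) = 104 (R(B, C) = 4 + (-12 + 2)² = 4 + (-10)² = 4 + 100 = 104)
V(S) = -11 + S² (V(S) = S*S - 11 = S² - 11 = -11 + S²)
(-384303 - V(l(1/(-14), -25)))/R(-573, 335) = (-384303 - (-11 + (1/(-14))²))/104 = (-384303 - (-11 + (-1/14)²))*(1/104) = (-384303 - (-11 + 1/196))*(1/104) = (-384303 - 1*(-2155/196))*(1/104) = (-384303 + 2155/196)*(1/104) = -75321233/196*1/104 = -5793941/1568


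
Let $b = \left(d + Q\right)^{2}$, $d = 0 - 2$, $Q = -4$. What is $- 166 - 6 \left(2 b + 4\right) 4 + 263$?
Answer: $303047$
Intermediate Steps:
$d = -2$
$b = 36$ ($b = \left(-2 - 4\right)^{2} = \left(-6\right)^{2} = 36$)
$- 166 - 6 \left(2 b + 4\right) 4 + 263 = - 166 - 6 \left(2 \cdot 36 + 4\right) 4 + 263 = - 166 - 6 \left(72 + 4\right) 4 + 263 = - 166 \left(-6\right) 76 \cdot 4 + 263 = - 166 \left(\left(-456\right) 4\right) + 263 = \left(-166\right) \left(-1824\right) + 263 = 302784 + 263 = 303047$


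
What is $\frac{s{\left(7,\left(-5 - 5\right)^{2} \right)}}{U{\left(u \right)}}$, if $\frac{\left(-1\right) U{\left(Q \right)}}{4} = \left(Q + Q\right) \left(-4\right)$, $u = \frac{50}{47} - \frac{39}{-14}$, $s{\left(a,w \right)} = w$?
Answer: $\frac{8225}{10132} \approx 0.81178$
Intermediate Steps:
$u = \frac{2533}{658}$ ($u = 50 \cdot \frac{1}{47} - - \frac{39}{14} = \frac{50}{47} + \frac{39}{14} = \frac{2533}{658} \approx 3.8495$)
$U{\left(Q \right)} = 32 Q$ ($U{\left(Q \right)} = - 4 \left(Q + Q\right) \left(-4\right) = - 4 \cdot 2 Q \left(-4\right) = - 4 \left(- 8 Q\right) = 32 Q$)
$\frac{s{\left(7,\left(-5 - 5\right)^{2} \right)}}{U{\left(u \right)}} = \frac{\left(-5 - 5\right)^{2}}{32 \cdot \frac{2533}{658}} = \frac{\left(-10\right)^{2}}{\frac{40528}{329}} = 100 \cdot \frac{329}{40528} = \frac{8225}{10132}$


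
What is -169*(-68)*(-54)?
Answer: -620568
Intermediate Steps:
-169*(-68)*(-54) = 11492*(-54) = -620568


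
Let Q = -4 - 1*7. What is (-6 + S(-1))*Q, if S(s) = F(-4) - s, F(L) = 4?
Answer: 11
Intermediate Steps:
Q = -11 (Q = -4 - 7 = -11)
S(s) = 4 - s
(-6 + S(-1))*Q = (-6 + (4 - 1*(-1)))*(-11) = (-6 + (4 + 1))*(-11) = (-6 + 5)*(-11) = -1*(-11) = 11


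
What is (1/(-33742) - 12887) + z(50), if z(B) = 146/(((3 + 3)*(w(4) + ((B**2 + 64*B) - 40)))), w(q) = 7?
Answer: -7392596004989/573647742 ≈ -12887.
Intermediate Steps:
z(B) = 146/(-198 + 6*B**2 + 384*B) (z(B) = 146/(((3 + 3)*(7 + ((B**2 + 64*B) - 40)))) = 146/((6*(7 + (-40 + B**2 + 64*B)))) = 146/((6*(-33 + B**2 + 64*B))) = 146/(-198 + 6*B**2 + 384*B))
(1/(-33742) - 12887) + z(50) = (1/(-33742) - 12887) + 73/(3*(-33 + 50**2 + 64*50)) = (-1/33742 - 12887) + 73/(3*(-33 + 2500 + 3200)) = -434833155/33742 + (73/3)/5667 = -434833155/33742 + (73/3)*(1/5667) = -434833155/33742 + 73/17001 = -7392596004989/573647742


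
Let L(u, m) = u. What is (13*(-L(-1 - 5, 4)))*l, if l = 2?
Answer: 156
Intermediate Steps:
(13*(-L(-1 - 5, 4)))*l = (13*(-(-1 - 5)))*2 = (13*(-1*(-6)))*2 = (13*6)*2 = 78*2 = 156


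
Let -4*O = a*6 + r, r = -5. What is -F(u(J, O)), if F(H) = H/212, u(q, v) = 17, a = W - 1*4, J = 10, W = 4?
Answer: -17/212 ≈ -0.080189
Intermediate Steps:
a = 0 (a = 4 - 1*4 = 4 - 4 = 0)
O = 5/4 (O = -(0*6 - 5)/4 = -(0 - 5)/4 = -1/4*(-5) = 5/4 ≈ 1.2500)
F(H) = H/212 (F(H) = H*(1/212) = H/212)
-F(u(J, O)) = -17/212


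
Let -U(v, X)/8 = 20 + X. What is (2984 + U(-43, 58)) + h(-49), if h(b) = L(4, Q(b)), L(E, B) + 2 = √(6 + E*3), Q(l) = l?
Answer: 2358 + 3*√2 ≈ 2362.2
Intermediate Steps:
U(v, X) = -160 - 8*X (U(v, X) = -8*(20 + X) = -160 - 8*X)
L(E, B) = -2 + √(6 + 3*E) (L(E, B) = -2 + √(6 + E*3) = -2 + √(6 + 3*E))
h(b) = -2 + 3*√2 (h(b) = -2 + √(6 + 3*4) = -2 + √(6 + 12) = -2 + √18 = -2 + 3*√2)
(2984 + U(-43, 58)) + h(-49) = (2984 + (-160 - 8*58)) + (-2 + 3*√2) = (2984 + (-160 - 464)) + (-2 + 3*√2) = (2984 - 624) + (-2 + 3*√2) = 2360 + (-2 + 3*√2) = 2358 + 3*√2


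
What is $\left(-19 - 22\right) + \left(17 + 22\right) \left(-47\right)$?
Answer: $-1874$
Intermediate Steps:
$\left(-19 - 22\right) + \left(17 + 22\right) \left(-47\right) = \left(-19 - 22\right) + 39 \left(-47\right) = -41 - 1833 = -1874$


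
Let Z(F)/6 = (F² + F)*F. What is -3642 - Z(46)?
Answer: -600354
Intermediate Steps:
Z(F) = 6*F*(F + F²) (Z(F) = 6*((F² + F)*F) = 6*((F + F²)*F) = 6*(F*(F + F²)) = 6*F*(F + F²))
-3642 - Z(46) = -3642 - 6*46²*(1 + 46) = -3642 - 6*2116*47 = -3642 - 1*596712 = -3642 - 596712 = -600354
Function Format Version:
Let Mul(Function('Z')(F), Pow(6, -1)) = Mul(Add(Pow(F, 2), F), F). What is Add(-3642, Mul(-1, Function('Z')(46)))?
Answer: -600354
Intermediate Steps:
Function('Z')(F) = Mul(6, F, Add(F, Pow(F, 2))) (Function('Z')(F) = Mul(6, Mul(Add(Pow(F, 2), F), F)) = Mul(6, Mul(Add(F, Pow(F, 2)), F)) = Mul(6, Mul(F, Add(F, Pow(F, 2)))) = Mul(6, F, Add(F, Pow(F, 2))))
Add(-3642, Mul(-1, Function('Z')(46))) = Add(-3642, Mul(-1, Mul(6, Pow(46, 2), Add(1, 46)))) = Add(-3642, Mul(-1, Mul(6, 2116, 47))) = Add(-3642, Mul(-1, 596712)) = Add(-3642, -596712) = -600354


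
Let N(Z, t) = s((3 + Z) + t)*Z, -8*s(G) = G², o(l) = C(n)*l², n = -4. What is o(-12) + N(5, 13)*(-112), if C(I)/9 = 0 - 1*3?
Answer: 26982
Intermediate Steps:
C(I) = -27 (C(I) = 9*(0 - 1*3) = 9*(0 - 3) = 9*(-3) = -27)
o(l) = -27*l²
s(G) = -G²/8
N(Z, t) = -Z*(3 + Z + t)²/8 (N(Z, t) = (-((3 + Z) + t)²/8)*Z = (-(3 + Z + t)²/8)*Z = -Z*(3 + Z + t)²/8)
o(-12) + N(5, 13)*(-112) = -27*(-12)² - ⅛*5*(3 + 5 + 13)²*(-112) = -27*144 - ⅛*5*21²*(-112) = -3888 - ⅛*5*441*(-112) = -3888 - 2205/8*(-112) = -3888 + 30870 = 26982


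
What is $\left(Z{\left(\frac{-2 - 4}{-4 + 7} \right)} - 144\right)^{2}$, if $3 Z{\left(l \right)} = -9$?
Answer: $21609$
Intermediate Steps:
$Z{\left(l \right)} = -3$ ($Z{\left(l \right)} = \frac{1}{3} \left(-9\right) = -3$)
$\left(Z{\left(\frac{-2 - 4}{-4 + 7} \right)} - 144\right)^{2} = \left(-3 - 144\right)^{2} = \left(-147\right)^{2} = 21609$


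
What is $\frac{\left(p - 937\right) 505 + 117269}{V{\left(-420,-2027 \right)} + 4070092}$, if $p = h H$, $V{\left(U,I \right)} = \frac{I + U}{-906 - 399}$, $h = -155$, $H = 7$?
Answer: $- \frac{1179512505}{5311472507} \approx -0.22207$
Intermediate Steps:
$V{\left(U,I \right)} = - \frac{I}{1305} - \frac{U}{1305}$ ($V{\left(U,I \right)} = \frac{I + U}{-1305} = \left(I + U\right) \left(- \frac{1}{1305}\right) = - \frac{I}{1305} - \frac{U}{1305}$)
$p = -1085$ ($p = \left(-155\right) 7 = -1085$)
$\frac{\left(p - 937\right) 505 + 117269}{V{\left(-420,-2027 \right)} + 4070092} = \frac{\left(-1085 - 937\right) 505 + 117269}{\left(\left(- \frac{1}{1305}\right) \left(-2027\right) - - \frac{28}{87}\right) + 4070092} = \frac{\left(-2022\right) 505 + 117269}{\left(\frac{2027}{1305} + \frac{28}{87}\right) + 4070092} = \frac{-1021110 + 117269}{\frac{2447}{1305} + 4070092} = - \frac{903841}{\frac{5311472507}{1305}} = \left(-903841\right) \frac{1305}{5311472507} = - \frac{1179512505}{5311472507}$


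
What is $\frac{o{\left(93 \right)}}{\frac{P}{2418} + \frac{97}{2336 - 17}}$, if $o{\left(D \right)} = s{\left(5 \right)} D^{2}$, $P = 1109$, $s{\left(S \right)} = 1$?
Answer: $\frac{5388655662}{311813} \approx 17282.0$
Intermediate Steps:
$o{\left(D \right)} = D^{2}$ ($o{\left(D \right)} = 1 D^{2} = D^{2}$)
$\frac{o{\left(93 \right)}}{\frac{P}{2418} + \frac{97}{2336 - 17}} = \frac{93^{2}}{\frac{1109}{2418} + \frac{97}{2336 - 17}} = \frac{8649}{1109 \cdot \frac{1}{2418} + \frac{97}{2336 + \left(-478 + 461\right)}} = \frac{8649}{\frac{1109}{2418} + \frac{97}{2336 - 17}} = \frac{8649}{\frac{1109}{2418} + \frac{97}{2319}} = \frac{8649}{\frac{311813}{623038}} = 8649 \cdot \frac{623038}{311813} = \frac{5388655662}{311813}$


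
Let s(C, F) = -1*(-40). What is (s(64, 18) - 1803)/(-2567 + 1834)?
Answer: 1763/733 ≈ 2.4052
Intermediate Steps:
s(C, F) = 40
(s(64, 18) - 1803)/(-2567 + 1834) = (40 - 1803)/(-2567 + 1834) = -1763/(-733) = -1763*(-1/733) = 1763/733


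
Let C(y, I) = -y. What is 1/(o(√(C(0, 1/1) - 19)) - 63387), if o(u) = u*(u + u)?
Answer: -1/63425 ≈ -1.5767e-5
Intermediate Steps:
o(u) = 2*u² (o(u) = u*(2*u) = 2*u²)
1/(o(√(C(0, 1/1) - 19)) - 63387) = 1/(2*(√(-1*0 - 19))² - 63387) = 1/(2*(√(0 - 19))² - 63387) = 1/(2*(√(-19))² - 63387) = 1/(2*(I*√19)² - 63387) = 1/(2*(-19) - 63387) = 1/(-38 - 63387) = 1/(-63425) = -1/63425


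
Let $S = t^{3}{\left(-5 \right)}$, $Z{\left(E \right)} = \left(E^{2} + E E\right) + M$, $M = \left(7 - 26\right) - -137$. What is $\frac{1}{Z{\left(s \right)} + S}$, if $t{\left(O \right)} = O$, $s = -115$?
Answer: $\frac{1}{26443} \approx 3.7817 \cdot 10^{-5}$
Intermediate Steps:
$M = 118$ ($M = \left(7 - 26\right) + 137 = -19 + 137 = 118$)
$Z{\left(E \right)} = 118 + 2 E^{2}$ ($Z{\left(E \right)} = \left(E^{2} + E E\right) + 118 = \left(E^{2} + E^{2}\right) + 118 = 2 E^{2} + 118 = 118 + 2 E^{2}$)
$S = -125$ ($S = \left(-5\right)^{3} = -125$)
$\frac{1}{Z{\left(s \right)} + S} = \frac{1}{\left(118 + 2 \left(-115\right)^{2}\right) - 125} = \frac{1}{\left(118 + 2 \cdot 13225\right) - 125} = \frac{1}{\left(118 + 26450\right) - 125} = \frac{1}{26568 - 125} = \frac{1}{26443}$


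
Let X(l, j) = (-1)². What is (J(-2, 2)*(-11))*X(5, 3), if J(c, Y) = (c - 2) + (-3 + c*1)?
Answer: 99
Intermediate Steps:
X(l, j) = 1
J(c, Y) = -5 + 2*c (J(c, Y) = (-2 + c) + (-3 + c) = -5 + 2*c)
(J(-2, 2)*(-11))*X(5, 3) = ((-5 + 2*(-2))*(-11))*1 = ((-5 - 4)*(-11))*1 = -9*(-11)*1 = 99*1 = 99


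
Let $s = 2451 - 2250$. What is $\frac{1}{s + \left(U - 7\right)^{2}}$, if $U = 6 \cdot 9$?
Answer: $\frac{1}{2410} \approx 0.00041494$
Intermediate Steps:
$s = 201$ ($s = 2451 - 2250 = 201$)
$U = 54$
$\frac{1}{s + \left(U - 7\right)^{2}} = \frac{1}{201 + \left(54 - 7\right)^{2}} = \frac{1}{201 + 47^{2}} = \frac{1}{201 + 2209} = \frac{1}{2410}$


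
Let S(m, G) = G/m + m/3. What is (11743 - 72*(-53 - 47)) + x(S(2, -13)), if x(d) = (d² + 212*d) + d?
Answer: 638443/36 ≈ 17735.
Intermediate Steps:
S(m, G) = m/3 + G/m (S(m, G) = G/m + m*(⅓) = G/m + m/3 = m/3 + G/m)
x(d) = d² + 213*d
(11743 - 72*(-53 - 47)) + x(S(2, -13)) = (11743 - 72*(-53 - 47)) + ((⅓)*2 - 13/2)*(213 + ((⅓)*2 - 13/2)) = (11743 - 72*(-100)) + (⅔ - 13*½)*(213 + (⅔ - 13*½)) = (11743 + 7200) + (⅔ - 13/2)*(213 + (⅔ - 13/2)) = 18943 - 35*(213 - 35/6)/6 = 18943 - 35/6*1243/6 = 18943 - 43505/36 = 638443/36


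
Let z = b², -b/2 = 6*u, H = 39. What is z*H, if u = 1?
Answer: 5616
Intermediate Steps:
b = -12 ≈ -12.000
z = 144 (z = (-12)² = 144)
z*H = 144*39 = 5616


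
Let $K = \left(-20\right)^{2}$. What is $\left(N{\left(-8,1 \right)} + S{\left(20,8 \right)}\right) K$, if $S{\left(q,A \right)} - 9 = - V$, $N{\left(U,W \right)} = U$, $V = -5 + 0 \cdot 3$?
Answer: $2400$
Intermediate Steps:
$V = -5$ ($V = -5 + 0 = -5$)
$S{\left(q,A \right)} = 14$ ($S{\left(q,A \right)} = 9 - -5 = 9 + 5 = 14$)
$K = 400$
$\left(N{\left(-8,1 \right)} + S{\left(20,8 \right)}\right) K = \left(-8 + 14\right) 400 = 6 \cdot 400 = 2400$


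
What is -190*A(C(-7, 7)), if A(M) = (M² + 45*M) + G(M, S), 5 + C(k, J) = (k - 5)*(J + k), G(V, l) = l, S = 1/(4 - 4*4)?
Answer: 228095/6 ≈ 38016.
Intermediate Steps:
S = -1/12 (S = 1/(4 - 16) = 1/(-12) = -1/12 ≈ -0.083333)
C(k, J) = -5 + (-5 + k)*(J + k) (C(k, J) = -5 + (k - 5)*(J + k) = -5 + (-5 + k)*(J + k))
A(M) = -1/12 + M² + 45*M (A(M) = (M² + 45*M) - 1/12 = -1/12 + M² + 45*M)
-190*A(C(-7, 7)) = -190*(-1/12 + (-5 + (-7)² - 5*7 - 5*(-7) + 7*(-7))² + 45*(-5 + (-7)² - 5*7 - 5*(-7) + 7*(-7))) = -190*(-1/12 + (-5 + 49 - 35 + 35 - 49)² + 45*(-5 + 49 - 35 + 35 - 49)) = -190*(-1/12 + (-5)² + 45*(-5)) = -190*(-1/12 + 25 - 225) = -190*(-2401/12) = 228095/6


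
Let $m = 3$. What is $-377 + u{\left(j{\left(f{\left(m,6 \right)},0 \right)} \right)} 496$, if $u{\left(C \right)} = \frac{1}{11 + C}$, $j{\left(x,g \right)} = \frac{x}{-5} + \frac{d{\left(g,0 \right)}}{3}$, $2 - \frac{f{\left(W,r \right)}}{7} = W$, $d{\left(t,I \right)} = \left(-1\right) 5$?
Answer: $- \frac{53257}{161} \approx -330.79$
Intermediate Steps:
$d{\left(t,I \right)} = -5$
$f{\left(W,r \right)} = 14 - 7 W$
$j{\left(x,g \right)} = - \frac{5}{3} - \frac{x}{5}$ ($j{\left(x,g \right)} = \frac{x}{-5} - \frac{5}{3} = x \left(- \frac{1}{5}\right) - \frac{5}{3} = - \frac{x}{5} - \frac{5}{3} = - \frac{5}{3} - \frac{x}{5}$)
$-377 + u{\left(j{\left(f{\left(m,6 \right)},0 \right)} \right)} 496 = -377 + \frac{1}{11 - \left(\frac{5}{3} + \frac{14 - 21}{5}\right)} 496 = -377 + \frac{1}{11 - \frac{4}{15}} \cdot 496 = -377 + \frac{1}{\frac{161}{15}} \cdot 496 = -377 + \frac{15}{161} \cdot 496 = -377 + \frac{7440}{161} = - \frac{53257}{161}$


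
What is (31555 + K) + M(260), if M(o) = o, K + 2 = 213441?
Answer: 245254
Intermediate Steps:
K = 213439 (K = -2 + 213441 = 213439)
(31555 + K) + M(260) = (31555 + 213439) + 260 = 244994 + 260 = 245254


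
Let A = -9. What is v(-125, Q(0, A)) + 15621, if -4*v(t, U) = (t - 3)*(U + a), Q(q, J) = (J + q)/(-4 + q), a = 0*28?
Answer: 15693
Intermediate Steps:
a = 0
Q(q, J) = (J + q)/(-4 + q)
v(t, U) = -U*(-3 + t)/4 (v(t, U) = -(t - 3)*(U + 0)/4 = -(-3 + t)*U/4 = -U*(-3 + t)/4)
v(-125, Q(0, A)) + 15621 = ((-9 + 0)/(-4 + 0))*(3 - 1*(-125))/4 + 15621 = (-9/(-4))*(3 + 125)/4 + 15621 = (1/4)*(-1/4*(-9))*128 + 15621 = (1/4)*(9/4)*128 + 15621 = 72 + 15621 = 15693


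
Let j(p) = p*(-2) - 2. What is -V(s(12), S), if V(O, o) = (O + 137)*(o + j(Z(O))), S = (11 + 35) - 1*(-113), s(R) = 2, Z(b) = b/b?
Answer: -21545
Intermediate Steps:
Z(b) = 1
j(p) = -2 - 2*p (j(p) = -2*p - 2 = -2 - 2*p)
S = 159 (S = 46 + 113 = 159)
V(O, o) = (-4 + o)*(137 + O) (V(O, o) = (O + 137)*(o + (-2 - 2*1)) = (137 + O)*(o + (-2 - 2)) = (137 + O)*(o - 4) = (137 + O)*(-4 + o) = (-4 + o)*(137 + O))
-V(s(12), S) = -(-548 - 4*2 + 137*159 + 2*159) = -(-548 - 8 + 21783 + 318) = -1*21545 = -21545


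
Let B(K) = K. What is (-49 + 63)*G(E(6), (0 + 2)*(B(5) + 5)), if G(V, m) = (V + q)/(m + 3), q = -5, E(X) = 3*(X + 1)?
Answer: 224/23 ≈ 9.7391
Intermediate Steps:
E(X) = 3 + 3*X (E(X) = 3*(1 + X) = 3 + 3*X)
G(V, m) = (-5 + V)/(3 + m) (G(V, m) = (V - 5)/(m + 3) = (-5 + V)/(3 + m))
(-49 + 63)*G(E(6), (0 + 2)*(B(5) + 5)) = (-49 + 63)*((-5 + (3 + 3*6))/(3 + (0 + 2)*(5 + 5))) = 14*((-5 + (3 + 18))/(3 + 2*10)) = 14*((-5 + 21)/(3 + 20)) = 14*(16/23) = 224/23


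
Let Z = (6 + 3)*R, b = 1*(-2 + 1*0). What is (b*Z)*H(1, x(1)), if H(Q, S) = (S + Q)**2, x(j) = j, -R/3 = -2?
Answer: -432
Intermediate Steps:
R = 6 (R = -3*(-2) = 6)
H(Q, S) = (Q + S)**2
b = -2 (b = 1*(-2 + 0) = 1*(-2) = -2)
Z = 54 (Z = (6 + 3)*6 = 9*6 = 54)
(b*Z)*H(1, x(1)) = (-2*54)*(1 + 1)**2 = -108*2**2 = -108*4 = -432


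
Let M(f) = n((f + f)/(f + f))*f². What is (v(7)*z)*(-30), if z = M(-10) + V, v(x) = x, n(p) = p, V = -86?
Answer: -2940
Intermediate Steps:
M(f) = f² (M(f) = ((f + f)/(f + f))*f² = ((2*f)/((2*f)))*f² = ((2*f)*(1/(2*f)))*f² = 1*f² = f²)
z = 14 (z = (-10)² - 86 = 100 - 86 = 14)
(v(7)*z)*(-30) = (7*14)*(-30) = 98*(-30) = -2940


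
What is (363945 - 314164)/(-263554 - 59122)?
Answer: -49781/322676 ≈ -0.15428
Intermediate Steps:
(363945 - 314164)/(-263554 - 59122) = 49781/(-322676) = 49781*(-1/322676) = -49781/322676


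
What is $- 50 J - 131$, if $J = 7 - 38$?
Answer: $1419$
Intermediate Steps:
$J = -31$
$- 50 J - 131 = \left(-50\right) \left(-31\right) - 131 = 1550 - 131 = 1419$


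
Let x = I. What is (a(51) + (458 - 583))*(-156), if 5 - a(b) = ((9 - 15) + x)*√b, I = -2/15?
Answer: 18720 - 4784*√51/5 ≈ 11887.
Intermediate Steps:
I = -2/15 (I = -2*1/15 = -2/15 ≈ -0.13333)
x = -2/15 ≈ -0.13333
a(b) = 5 + 92*√b/15 (a(b) = 5 - ((9 - 15) - 2/15)*√b = 5 - (-6 - 2/15)*√b = 5 - (-92)*√b/15 = 5 + 92*√b/15)
(a(51) + (458 - 583))*(-156) = ((5 + 92*√51/15) + (458 - 583))*(-156) = ((5 + 92*√51/15) - 125)*(-156) = (-120 + 92*√51/15)*(-156) = 18720 - 4784*√51/5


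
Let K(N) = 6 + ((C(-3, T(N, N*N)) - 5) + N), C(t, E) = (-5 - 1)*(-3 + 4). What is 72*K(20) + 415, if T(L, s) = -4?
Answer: 1495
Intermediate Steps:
C(t, E) = -6 (C(t, E) = -6*1 = -6)
K(N) = -5 + N (K(N) = 6 + ((-6 - 5) + N) = 6 + (-11 + N) = -5 + N)
72*K(20) + 415 = 72*(-5 + 20) + 415 = 72*15 + 415 = 1080 + 415 = 1495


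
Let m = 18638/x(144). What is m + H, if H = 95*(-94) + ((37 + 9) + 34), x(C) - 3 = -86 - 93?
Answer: -788119/88 ≈ -8955.9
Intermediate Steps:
x(C) = -176 (x(C) = 3 + (-86 - 93) = 3 - 179 = -176)
H = -8850 (H = -8930 + (46 + 34) = -8930 + 80 = -8850)
m = -9319/88 (m = 18638/(-176) = 18638*(-1/176) = -9319/88 ≈ -105.90)
m + H = -9319/88 - 8850 = -788119/88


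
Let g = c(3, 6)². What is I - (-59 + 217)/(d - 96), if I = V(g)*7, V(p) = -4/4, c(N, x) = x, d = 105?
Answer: -221/9 ≈ -24.556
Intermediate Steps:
g = 36 (g = 6² = 36)
V(p) = -1 (V(p) = -4*¼ = -1)
I = -7 (I = -1*7 = -7)
I - (-59 + 217)/(d - 96) = -7 - (-59 + 217)/(105 - 96) = -7 - 158/9 = -221/9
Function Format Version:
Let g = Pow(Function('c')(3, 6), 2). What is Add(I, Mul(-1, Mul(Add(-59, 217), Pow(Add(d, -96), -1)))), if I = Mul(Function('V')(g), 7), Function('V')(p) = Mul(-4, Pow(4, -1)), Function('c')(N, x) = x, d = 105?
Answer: Rational(-221, 9) ≈ -24.556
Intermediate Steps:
g = 36 (g = Pow(6, 2) = 36)
Function('V')(p) = -1 (Function('V')(p) = Mul(-4, Rational(1, 4)) = -1)
I = -7 (I = Mul(-1, 7) = -7)
Add(I, Mul(-1, Mul(Add(-59, 217), Pow(Add(d, -96), -1)))) = Add(-7, Mul(-1, Mul(Add(-59, 217), Pow(Add(105, -96), -1)))) = Add(-7, Mul(-1, Mul(158, Pow(9, -1)))) = Add(-7, Mul(-1, Mul(158, Rational(1, 9)))) = Add(-7, Mul(-1, Rational(158, 9))) = Add(-7, Rational(-158, 9)) = Rational(-221, 9)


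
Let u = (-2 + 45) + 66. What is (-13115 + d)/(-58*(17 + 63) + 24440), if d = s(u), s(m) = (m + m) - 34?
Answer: -12931/19800 ≈ -0.65308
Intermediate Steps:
u = 109 (u = 43 + 66 = 109)
s(m) = -34 + 2*m (s(m) = 2*m - 34 = -34 + 2*m)
d = 184 (d = -34 + 2*109 = -34 + 218 = 184)
(-13115 + d)/(-58*(17 + 63) + 24440) = (-13115 + 184)/(-58*(17 + 63) + 24440) = -12931/(-58*80 + 24440) = -12931/(-4640 + 24440) = -12931/19800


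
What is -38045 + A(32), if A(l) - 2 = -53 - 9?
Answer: -38105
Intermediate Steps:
A(l) = -60 (A(l) = 2 + (-53 - 9) = 2 - 62 = -60)
-38045 + A(32) = -38045 - 60 = -38105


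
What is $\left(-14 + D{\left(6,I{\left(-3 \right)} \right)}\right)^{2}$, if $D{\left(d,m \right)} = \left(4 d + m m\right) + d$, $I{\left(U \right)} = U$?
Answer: $625$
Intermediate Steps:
$D{\left(d,m \right)} = m^{2} + 5 d$ ($D{\left(d,m \right)} = \left(4 d + m^{2}\right) + d = \left(m^{2} + 4 d\right) + d = m^{2} + 5 d$)
$\left(-14 + D{\left(6,I{\left(-3 \right)} \right)}\right)^{2} = \left(-14 + \left(\left(-3\right)^{2} + 5 \cdot 6\right)\right)^{2} = \left(-14 + \left(9 + 30\right)\right)^{2} = \left(-14 + 39\right)^{2} = 25^{2} = 625$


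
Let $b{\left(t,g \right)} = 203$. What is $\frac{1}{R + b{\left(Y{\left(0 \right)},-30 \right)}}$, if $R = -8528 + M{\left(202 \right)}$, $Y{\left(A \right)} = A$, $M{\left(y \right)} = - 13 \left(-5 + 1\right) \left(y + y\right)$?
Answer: $\frac{1}{12683} \approx 7.8846 \cdot 10^{-5}$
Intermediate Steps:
$M{\left(y \right)} = 104 y$ ($M{\left(y \right)} = - 13 \left(- 4 \cdot 2 y\right) = - 13 \left(- 8 y\right) = 104 y$)
$R = 12480$ ($R = -8528 + 104 \cdot 202 = -8528 + 21008 = 12480$)
$\frac{1}{R + b{\left(Y{\left(0 \right)},-30 \right)}} = \frac{1}{12480 + 203} = \frac{1}{12683}$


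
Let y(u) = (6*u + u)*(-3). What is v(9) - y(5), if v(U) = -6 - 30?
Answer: 69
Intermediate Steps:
v(U) = -36
y(u) = -21*u (y(u) = (7*u)*(-3) = -21*u)
v(9) - y(5) = -36 - (-21)*5 = -36 - 1*(-105) = -36 + 105 = 69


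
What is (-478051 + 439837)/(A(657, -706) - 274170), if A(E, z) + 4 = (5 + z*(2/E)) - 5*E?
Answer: 12553299/91144345 ≈ 0.13773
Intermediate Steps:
A(E, z) = 1 - 5*E + 2*z/E (A(E, z) = -4 + ((5 + z*(2/E)) - 5*E) = -4 + ((5 + 2*z/E) - 5*E) = -4 + (5 - 5*E + 2*z/E) = 1 - 5*E + 2*z/E)
(-478051 + 439837)/(A(657, -706) - 274170) = (-478051 + 439837)/((1 - 5*657 + 2*(-706)/657) - 274170) = -38214/((1 - 3285 + 2*(-706)*(1/657)) - 274170) = -38214/((1 - 3285 - 1412/657) - 274170) = -38214/(-2159000/657 - 274170) = -38214/(-182288690/657) = -38214*(-657/182288690) = 12553299/91144345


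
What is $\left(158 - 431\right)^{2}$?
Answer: $74529$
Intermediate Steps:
$\left(158 - 431\right)^{2} = \left(-273\right)^{2} = 74529$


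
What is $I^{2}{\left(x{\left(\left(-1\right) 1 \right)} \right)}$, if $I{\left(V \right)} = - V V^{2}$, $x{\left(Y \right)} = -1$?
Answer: $1$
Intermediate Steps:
$I{\left(V \right)} = - V^{3}$
$I^{2}{\left(x{\left(\left(-1\right) 1 \right)} \right)} = \left(- \left(-1\right)^{3}\right)^{2} = \left(\left(-1\right) \left(-1\right)\right)^{2} = 1^{2} = 1$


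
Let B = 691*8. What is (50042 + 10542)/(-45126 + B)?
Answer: -30292/19799 ≈ -1.5300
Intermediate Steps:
B = 5528
(50042 + 10542)/(-45126 + B) = (50042 + 10542)/(-45126 + 5528) = 60584/(-39598) = 60584*(-1/39598) = -30292/19799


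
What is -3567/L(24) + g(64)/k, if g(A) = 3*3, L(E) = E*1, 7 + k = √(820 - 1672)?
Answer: -1071793/7208 - 18*I*√213/901 ≈ -148.69 - 0.29157*I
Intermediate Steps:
k = -7 + 2*I*√213 (k = -7 + √(820 - 1672) = -7 + √(-852) = -7 + 2*I*√213 ≈ -7.0 + 29.189*I)
L(E) = E
g(A) = 9
-3567/L(24) + g(64)/k = -3567/24 + 9/(-7 + 2*I*√213) = -3567*1/24 + 9/(-7 + 2*I*√213) = -1189/8 + 9/(-7 + 2*I*√213)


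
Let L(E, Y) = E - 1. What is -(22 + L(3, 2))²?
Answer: -576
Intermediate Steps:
L(E, Y) = -1 + E
-(22 + L(3, 2))² = -(22 + (-1 + 3))² = -(22 + 2)² = -1*24² = -1*576 = -576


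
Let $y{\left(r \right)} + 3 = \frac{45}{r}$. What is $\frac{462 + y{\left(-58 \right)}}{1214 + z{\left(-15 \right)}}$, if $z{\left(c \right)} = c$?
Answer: $\frac{26577}{69542} \approx 0.38217$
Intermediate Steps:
$y{\left(r \right)} = -3 + \frac{45}{r}$
$\frac{462 + y{\left(-58 \right)}}{1214 + z{\left(-15 \right)}} = \frac{462 - \left(3 - \frac{45}{-58}\right)}{1214 - 15} = \frac{462 + \left(-3 + 45 \left(- \frac{1}{58}\right)\right)}{1199} = \left(462 - \frac{219}{58}\right) \frac{1}{1199} = \frac{26577}{58} \cdot \frac{1}{1199} = \frac{26577}{69542}$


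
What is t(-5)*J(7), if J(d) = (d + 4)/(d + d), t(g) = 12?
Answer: 66/7 ≈ 9.4286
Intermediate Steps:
J(d) = (4 + d)/(2*d) (J(d) = (4 + d)/((2*d)) = (4 + d)*(1/(2*d)) = (4 + d)/(2*d))
t(-5)*J(7) = 12*((½)*(4 + 7)/7) = 12*((½)*(⅐)*11) = 12*(11/14) = 66/7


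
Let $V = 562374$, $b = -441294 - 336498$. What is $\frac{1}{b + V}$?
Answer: $- \frac{1}{215418} \approx -4.6421 \cdot 10^{-6}$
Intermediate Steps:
$b = -777792$
$\frac{1}{b + V} = \frac{1}{-777792 + 562374} = \frac{1}{-215418} = - \frac{1}{215418}$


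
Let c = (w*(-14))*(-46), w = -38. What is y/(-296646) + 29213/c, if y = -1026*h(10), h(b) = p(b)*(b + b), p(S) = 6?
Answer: -134593499/172845736 ≈ -0.77869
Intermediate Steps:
c = -24472 (c = -38*(-14)*(-46) = 532*(-46) = -24472)
h(b) = 12*b (h(b) = 6*(b + b) = 6*(2*b) = 12*b)
y = -123120 (y = -12312*10 = -1026*120 = -123120)
y/(-296646) + 29213/c = -123120/(-296646) + 29213/(-24472) = -123120*(-1/296646) + 29213*(-1/24472) = 20520/49441 - 29213/24472 = -134593499/172845736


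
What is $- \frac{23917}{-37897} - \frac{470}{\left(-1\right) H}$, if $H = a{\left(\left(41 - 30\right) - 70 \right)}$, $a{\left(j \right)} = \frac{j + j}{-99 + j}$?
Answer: $\frac{1408526713}{2235923} \approx 629.95$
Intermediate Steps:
$a{\left(j \right)} = \frac{2 j}{-99 + j}$
$H = \frac{59}{79}$ ($H = \frac{2 \left(\left(41 - 30\right) - 70\right)}{-99 + \left(\left(41 - 30\right) - 70\right)} = \frac{2 \left(11 - 70\right)}{-99 + \left(11 - 70\right)} = 2 \left(-59\right) \frac{1}{-99 - 59} = 2 \left(-59\right) \frac{1}{-158} = 2 \left(-59\right) \left(- \frac{1}{158}\right) = \frac{59}{79} \approx 0.74684$)
$- \frac{23917}{-37897} - \frac{470}{\left(-1\right) H} = - \frac{23917}{-37897} - \frac{470}{\left(-1\right) \frac{59}{79}} = \left(-23917\right) \left(- \frac{1}{37897}\right) - \frac{470}{- \frac{59}{79}} = \frac{23917}{37897} - - \frac{37130}{59} = \frac{23917}{37897} + \frac{37130}{59} = \frac{1408526713}{2235923}$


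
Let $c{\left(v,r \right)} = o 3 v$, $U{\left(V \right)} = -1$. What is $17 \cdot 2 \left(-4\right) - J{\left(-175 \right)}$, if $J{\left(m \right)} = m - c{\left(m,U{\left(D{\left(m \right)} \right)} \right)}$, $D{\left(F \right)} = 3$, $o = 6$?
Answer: $-3111$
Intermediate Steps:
$c{\left(v,r \right)} = 18 v$ ($c{\left(v,r \right)} = 6 \cdot 3 v = 18 v$)
$J{\left(m \right)} = - 17 m$ ($J{\left(m \right)} = m - 18 m = - 17 m$)
$17 \cdot 2 \left(-4\right) - J{\left(-175 \right)} = 17 \cdot 2 \left(-4\right) - \left(-17\right) \left(-175\right) = 34 \left(-4\right) - 2975 = -136 - 2975 = -3111$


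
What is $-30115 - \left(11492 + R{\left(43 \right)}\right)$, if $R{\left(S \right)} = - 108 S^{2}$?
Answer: $158085$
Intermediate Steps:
$-30115 - \left(11492 + R{\left(43 \right)}\right) = -30115 - \left(11492 - 108 \cdot 43^{2}\right) = -30115 - \left(11492 - 199692\right) = -30115 - -188200 = -30115 + 188200 = 158085$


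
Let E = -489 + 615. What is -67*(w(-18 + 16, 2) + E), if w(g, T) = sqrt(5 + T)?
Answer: -8442 - 67*sqrt(7) ≈ -8619.3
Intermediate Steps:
E = 126
-67*(w(-18 + 16, 2) + E) = -67*(sqrt(5 + 2) + 126) = -67*(sqrt(7) + 126) = -67*(126 + sqrt(7)) = -8442 - 67*sqrt(7)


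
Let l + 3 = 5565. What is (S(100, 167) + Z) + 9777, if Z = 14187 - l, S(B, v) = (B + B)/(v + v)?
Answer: 3073234/167 ≈ 18403.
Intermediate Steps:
S(B, v) = B/v (S(B, v) = (2*B)/((2*v)) = (2*B)*(1/(2*v)) = B/v)
l = 5562 (l = -3 + 5565 = 5562)
Z = 8625 (Z = 14187 - 1*5562 = 14187 - 5562 = 8625)
(S(100, 167) + Z) + 9777 = (100/167 + 8625) + 9777 = 1440475/167 + 9777 = 3073234/167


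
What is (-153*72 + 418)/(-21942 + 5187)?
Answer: 10598/16755 ≈ 0.63253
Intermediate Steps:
(-153*72 + 418)/(-21942 + 5187) = (-11016 + 418)/(-16755) = -10598*(-1/16755) = 10598/16755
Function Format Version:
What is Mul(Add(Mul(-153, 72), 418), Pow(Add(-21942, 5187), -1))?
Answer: Rational(10598, 16755) ≈ 0.63253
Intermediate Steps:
Mul(Add(Mul(-153, 72), 418), Pow(Add(-21942, 5187), -1)) = Mul(Add(-11016, 418), Pow(-16755, -1)) = Mul(-10598, Rational(-1, 16755)) = Rational(10598, 16755)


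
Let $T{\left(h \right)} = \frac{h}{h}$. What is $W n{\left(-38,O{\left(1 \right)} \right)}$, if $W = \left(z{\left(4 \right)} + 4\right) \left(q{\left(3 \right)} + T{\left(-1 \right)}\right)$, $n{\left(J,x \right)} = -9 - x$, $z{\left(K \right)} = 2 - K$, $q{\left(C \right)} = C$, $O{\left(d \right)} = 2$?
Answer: $-88$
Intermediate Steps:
$T{\left(h \right)} = 1$
$W = 8$ ($W = \left(\left(2 - 4\right) + 4\right) \left(3 + 1\right) = \left(\left(2 - 4\right) + 4\right) 4 = \left(-2 + 4\right) 4 = 2 \cdot 4 = 8$)
$W n{\left(-38,O{\left(1 \right)} \right)} = 8 \left(-9 - 2\right) = 8 \left(-11\right) = -88$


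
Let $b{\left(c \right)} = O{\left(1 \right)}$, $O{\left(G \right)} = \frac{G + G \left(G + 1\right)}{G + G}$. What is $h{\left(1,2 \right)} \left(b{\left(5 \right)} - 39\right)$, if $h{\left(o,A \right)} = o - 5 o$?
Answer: $150$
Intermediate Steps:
$O{\left(G \right)} = \frac{G + G \left(1 + G\right)}{2 G}$
$h{\left(o,A \right)} = - 4 o$
$b{\left(c \right)} = \frac{3}{2}$ ($b{\left(c \right)} = 1 + \frac{1}{2} \cdot 1 = 1 + \frac{1}{2} = \frac{3}{2}$)
$h{\left(1,2 \right)} \left(b{\left(5 \right)} - 39\right) = \left(-4\right) 1 \left(\frac{3}{2} - 39\right) = \left(-4\right) \left(- \frac{75}{2}\right) = 150$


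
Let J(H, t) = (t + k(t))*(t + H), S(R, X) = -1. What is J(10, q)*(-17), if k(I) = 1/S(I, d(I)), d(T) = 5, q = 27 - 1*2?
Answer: -14280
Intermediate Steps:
q = 25 (q = 27 - 2 = 25)
k(I) = -1 (k(I) = 1/(-1) = -1)
J(H, t) = (-1 + t)*(H + t) (J(H, t) = (t - 1)*(t + H) = (-1 + t)*(H + t))
J(10, q)*(-17) = (25² - 1*10 - 1*25 + 10*25)*(-17) = (625 - 10 - 25 + 250)*(-17) = 840*(-17) = -14280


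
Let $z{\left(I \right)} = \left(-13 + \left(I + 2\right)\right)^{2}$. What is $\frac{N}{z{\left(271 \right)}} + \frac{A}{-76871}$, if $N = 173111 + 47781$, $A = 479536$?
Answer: $- \frac{3859111167}{1299119900} \approx -2.9706$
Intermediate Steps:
$z{\left(I \right)} = \left(-11 + I\right)^{2}$ ($z{\left(I \right)} = \left(-13 + \left(2 + I\right)\right)^{2} = \left(-11 + I\right)^{2}$)
$N = 220892$
$\frac{N}{z{\left(271 \right)}} + \frac{A}{-76871} = \frac{220892}{\left(-11 + 271\right)^{2}} + \frac{479536}{-76871} = \frac{220892}{260^{2}} + 479536 \left(- \frac{1}{76871}\right) = \frac{220892}{67600} - \frac{479536}{76871} = 220892 \cdot \frac{1}{67600} - \frac{479536}{76871} = \frac{55223}{16900} - \frac{479536}{76871} = - \frac{3859111167}{1299119900}$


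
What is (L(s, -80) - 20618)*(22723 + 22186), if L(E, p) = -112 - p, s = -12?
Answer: -927370850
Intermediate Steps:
(L(s, -80) - 20618)*(22723 + 22186) = ((-112 - 1*(-80)) - 20618)*(22723 + 22186) = ((-112 + 80) - 20618)*44909 = (-32 - 20618)*44909 = -20650*44909 = -927370850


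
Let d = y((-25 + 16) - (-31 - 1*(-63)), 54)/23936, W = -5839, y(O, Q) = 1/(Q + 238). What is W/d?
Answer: -40810592768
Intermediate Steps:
y(O, Q) = 1/(238 + Q)
d = 1/6989312 (d = 1/((238 + 54)*23936) = (1/23936)/292 = (1/292)*(1/23936) = 1/6989312 ≈ 1.4308e-7)
W/d = -5839/1/6989312 = -5839*6989312 = -40810592768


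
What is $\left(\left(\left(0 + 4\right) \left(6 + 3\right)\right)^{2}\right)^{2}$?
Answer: $1679616$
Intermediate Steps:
$\left(\left(\left(0 + 4\right) \left(6 + 3\right)\right)^{2}\right)^{2} = \left(\left(4 \cdot 9\right)^{2}\right)^{2} = \left(36^{2}\right)^{2} = 1296^{2} = 1679616$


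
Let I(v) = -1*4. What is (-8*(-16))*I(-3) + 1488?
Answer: 976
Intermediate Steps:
I(v) = -4
(-8*(-16))*I(-3) + 1488 = -8*(-16)*(-4) + 1488 = 128*(-4) + 1488 = -512 + 1488 = 976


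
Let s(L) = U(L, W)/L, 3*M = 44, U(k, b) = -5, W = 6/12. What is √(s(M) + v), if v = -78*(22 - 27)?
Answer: 3*√20955/22 ≈ 19.740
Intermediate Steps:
W = ½ (W = 6*(1/12) = ½ ≈ 0.50000)
v = 390 (v = -78*(-5) = 390)
M = 44/3 (M = (⅓)*44 = 44/3 ≈ 14.667)
s(L) = -5/L
√(s(M) + v) = √(-5/44/3 + 390) = √(-5*3/44 + 390) = √(-15/44 + 390) = √(17145/44) = 3*√20955/22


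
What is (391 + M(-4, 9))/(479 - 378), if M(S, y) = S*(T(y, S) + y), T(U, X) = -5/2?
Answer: 365/101 ≈ 3.6139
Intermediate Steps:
T(U, X) = -5/2 (T(U, X) = -5*1/2 = -5/2)
M(S, y) = S*(-5/2 + y)
(391 + M(-4, 9))/(479 - 378) = (391 + (1/2)*(-4)*(-5 + 2*9))/(479 - 378) = (391 + (1/2)*(-4)*(-5 + 18))/101 = (391 + (1/2)*(-4)*13)*(1/101) = (391 - 26)*(1/101) = 365*(1/101) = 365/101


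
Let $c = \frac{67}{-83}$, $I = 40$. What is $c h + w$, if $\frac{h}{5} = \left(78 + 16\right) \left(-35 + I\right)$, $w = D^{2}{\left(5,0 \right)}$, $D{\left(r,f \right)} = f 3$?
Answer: $- \frac{157450}{83} \approx -1897.0$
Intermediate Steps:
$D{\left(r,f \right)} = 3 f$
$w = 0$ ($w = \left(3 \cdot 0\right)^{2} = 0^{2} = 0$)
$c = - \frac{67}{83}$ ($c = 67 \left(- \frac{1}{83}\right) = - \frac{67}{83} \approx -0.80723$)
$h = 2350$ ($h = 5 \left(78 + 16\right) \left(-35 + 40\right) = 5 \cdot 94 \cdot 5 = 5 \cdot 470 = 2350$)
$c h + w = \left(- \frac{67}{83}\right) 2350 + 0 = - \frac{157450}{83} + 0 = - \frac{157450}{83}$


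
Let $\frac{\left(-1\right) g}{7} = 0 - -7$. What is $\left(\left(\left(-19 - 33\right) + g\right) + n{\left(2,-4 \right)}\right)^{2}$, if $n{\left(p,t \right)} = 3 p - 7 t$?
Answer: $4489$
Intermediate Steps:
$g = -49$ ($g = - 7 \left(0 - -7\right) = - 7 \left(0 + 7\right) = \left(-7\right) 7 = -49$)
$n{\left(p,t \right)} = - 7 t + 3 p$
$\left(\left(\left(-19 - 33\right) + g\right) + n{\left(2,-4 \right)}\right)^{2} = \left(\left(\left(-19 - 33\right) - 49\right) + \left(\left(-7\right) \left(-4\right) + 3 \cdot 2\right)\right)^{2} = \left(\left(-52 - 49\right) + \left(28 + 6\right)\right)^{2} = \left(-101 + 34\right)^{2} = \left(-67\right)^{2} = 4489$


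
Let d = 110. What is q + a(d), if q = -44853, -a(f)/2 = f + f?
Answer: -45293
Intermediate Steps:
a(f) = -4*f (a(f) = -2*(f + f) = -4*f)
q + a(d) = -44853 - 4*110 = -44853 - 440 = -45293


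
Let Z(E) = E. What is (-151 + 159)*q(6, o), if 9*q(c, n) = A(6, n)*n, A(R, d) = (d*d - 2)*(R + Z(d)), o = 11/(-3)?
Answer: -63448/729 ≈ -87.034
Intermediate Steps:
o = -11/3 (o = 11*(-⅓) = -11/3 ≈ -3.6667)
A(R, d) = (-2 + d²)*(R + d) (A(R, d) = (d*d - 2)*(R + d) = (d² - 2)*(R + d) = (-2 + d²)*(R + d))
q(c, n) = n*(-12 + n³ - 2*n + 6*n²)/9 (q(c, n) = ((n³ - 2*6 - 2*n + 6*n²)*n)/9 = ((n³ - 12 - 2*n + 6*n²)*n)/9 = ((-12 + n³ - 2*n + 6*n²)*n)/9 = (n*(-12 + n³ - 2*n + 6*n²))/9 = n*(-12 + n³ - 2*n + 6*n²)/9)
(-151 + 159)*q(6, o) = (-151 + 159)*((⅑)*(-11/3)*(-12 + (-11/3)³ - 2*(-11/3) + 6*(-11/3)²)) = 8*((⅑)*(-11/3)*(-12 - 1331/27 + 22/3 + 6*(121/9))) = 8*((⅑)*(-11/3)*(-12 - 1331/27 + 22/3 + 242/3)) = 8*((⅑)*(-11/3)*(721/27)) = 8*(-7931/729) = -63448/729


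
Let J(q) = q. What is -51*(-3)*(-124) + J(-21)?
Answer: -18993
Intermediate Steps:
-51*(-3)*(-124) + J(-21) = -51*(-3)*(-124) - 21 = 153*(-124) - 21 = -18972 - 21 = -18993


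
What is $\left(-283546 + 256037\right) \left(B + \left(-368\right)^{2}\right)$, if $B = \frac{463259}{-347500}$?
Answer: $- \frac{1294556394768169}{347500} \approx -3.7253 \cdot 10^{9}$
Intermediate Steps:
$B = - \frac{463259}{347500}$ ($B = 463259 \left(- \frac{1}{347500}\right) = - \frac{463259}{347500} \approx -1.3331$)
$\left(-283546 + 256037\right) \left(B + \left(-368\right)^{2}\right) = \left(-283546 + 256037\right) \left(- \frac{463259}{347500} + \left(-368\right)^{2}\right) = - 27509 \left(- \frac{463259}{347500} + 135424\right) = \left(-27509\right) \frac{47059376741}{347500} = - \frac{1294556394768169}{347500}$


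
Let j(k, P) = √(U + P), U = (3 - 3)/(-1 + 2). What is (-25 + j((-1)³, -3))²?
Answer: (25 - I*√3)² ≈ 622.0 - 86.603*I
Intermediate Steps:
U = 0 (U = 0/1 = 0*1 = 0)
j(k, P) = √P (j(k, P) = √(0 + P) = √P)
(-25 + j((-1)³, -3))² = (-25 + √(-3))² = (-25 + I*√3)²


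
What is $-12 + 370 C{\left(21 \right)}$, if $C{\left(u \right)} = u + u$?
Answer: $15528$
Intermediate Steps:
$C{\left(u \right)} = 2 u$
$-12 + 370 C{\left(21 \right)} = -12 + 370 \cdot 2 \cdot 21 = -12 + 370 \cdot 42 = -12 + 15540 = 15528$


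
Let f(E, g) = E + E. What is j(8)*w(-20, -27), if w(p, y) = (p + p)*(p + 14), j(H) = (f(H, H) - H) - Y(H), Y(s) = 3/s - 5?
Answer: 3030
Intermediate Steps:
f(E, g) = 2*E
Y(s) = -5 + 3/s
j(H) = 5 + H - 3/H (j(H) = (2*H - H) - (-5 + 3/H) = H + (5 - 3/H) = 5 + H - 3/H)
w(p, y) = 2*p*(14 + p) (w(p, y) = (2*p)*(14 + p) = 2*p*(14 + p))
j(8)*w(-20, -27) = (5 + 8 - 3/8)*(2*(-20)*(14 - 20)) = (5 + 8 - 3*⅛)*(2*(-20)*(-6)) = (5 + 8 - 3/8)*240 = (101/8)*240 = 3030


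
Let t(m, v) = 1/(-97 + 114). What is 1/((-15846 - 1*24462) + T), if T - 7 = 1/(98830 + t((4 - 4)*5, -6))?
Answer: -1680111/67710153394 ≈ -2.4813e-5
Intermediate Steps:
t(m, v) = 1/17
T = 11760794/1680111 (T = 7 + 1/(98830 + 1/17) = 7 + 1/(1680111/17) = 7 + 17/1680111 = 11760794/1680111 ≈ 7.0000)
1/((-15846 - 1*24462) + T) = 1/((-15846 - 1*24462) + 11760794/1680111) = 1/((-15846 - 24462) + 11760794/1680111) = 1/(-40308 + 11760794/1680111) = 1/(-67710153394/1680111) = -1680111/67710153394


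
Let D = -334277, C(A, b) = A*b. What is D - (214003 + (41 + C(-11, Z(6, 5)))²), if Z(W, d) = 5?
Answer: -548476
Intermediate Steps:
D - (214003 + (41 + C(-11, Z(6, 5)))²) = -334277 - (214003 + (41 - 11*5)²) = -334277 - (214003 + (41 - 55)²) = -334277 - (214003 + (-14)²) = -334277 - (214003 + 196) = -334277 - 1*214199 = -334277 - 214199 = -548476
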